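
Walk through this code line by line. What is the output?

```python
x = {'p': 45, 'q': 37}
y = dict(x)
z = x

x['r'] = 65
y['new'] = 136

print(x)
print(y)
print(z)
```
{'p': 45, 'q': 37, 'r': 65}
{'p': 45, 'q': 37, 'new': 136}
{'p': 45, 'q': 37, 'r': 65}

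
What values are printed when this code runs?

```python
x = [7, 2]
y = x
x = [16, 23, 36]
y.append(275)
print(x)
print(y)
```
[16, 23, 36]
[7, 2, 275]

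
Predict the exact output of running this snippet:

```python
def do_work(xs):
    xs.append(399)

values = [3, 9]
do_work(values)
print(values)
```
[3, 9, 399]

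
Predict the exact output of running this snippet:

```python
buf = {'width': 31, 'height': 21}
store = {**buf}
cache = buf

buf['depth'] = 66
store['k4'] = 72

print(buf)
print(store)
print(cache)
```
{'width': 31, 'height': 21, 'depth': 66}
{'width': 31, 'height': 21, 'k4': 72}
{'width': 31, 'height': 21, 'depth': 66}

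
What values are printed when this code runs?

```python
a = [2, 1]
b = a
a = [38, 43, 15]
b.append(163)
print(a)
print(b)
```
[38, 43, 15]
[2, 1, 163]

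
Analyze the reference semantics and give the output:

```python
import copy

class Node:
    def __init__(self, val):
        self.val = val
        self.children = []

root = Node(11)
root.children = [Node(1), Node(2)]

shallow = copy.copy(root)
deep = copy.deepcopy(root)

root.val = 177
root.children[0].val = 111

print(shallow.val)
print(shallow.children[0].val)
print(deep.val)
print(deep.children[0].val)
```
11
111
11
1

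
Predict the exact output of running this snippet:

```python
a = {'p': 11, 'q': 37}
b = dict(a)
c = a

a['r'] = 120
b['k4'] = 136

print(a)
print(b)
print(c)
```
{'p': 11, 'q': 37, 'r': 120}
{'p': 11, 'q': 37, 'k4': 136}
{'p': 11, 'q': 37, 'r': 120}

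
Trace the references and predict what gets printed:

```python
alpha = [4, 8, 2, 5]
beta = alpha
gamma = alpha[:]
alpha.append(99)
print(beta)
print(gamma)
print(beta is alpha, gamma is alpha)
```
[4, 8, 2, 5, 99]
[4, 8, 2, 5]
True False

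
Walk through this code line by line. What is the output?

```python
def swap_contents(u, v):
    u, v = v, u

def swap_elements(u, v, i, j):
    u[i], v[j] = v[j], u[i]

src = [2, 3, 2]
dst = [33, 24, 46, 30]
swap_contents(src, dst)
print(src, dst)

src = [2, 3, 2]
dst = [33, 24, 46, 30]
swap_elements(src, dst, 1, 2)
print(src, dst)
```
[2, 3, 2] [33, 24, 46, 30]
[2, 46, 2] [33, 24, 3, 30]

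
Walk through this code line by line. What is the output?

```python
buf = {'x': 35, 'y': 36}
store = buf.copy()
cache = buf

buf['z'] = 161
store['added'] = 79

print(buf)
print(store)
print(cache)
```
{'x': 35, 'y': 36, 'z': 161}
{'x': 35, 'y': 36, 'added': 79}
{'x': 35, 'y': 36, 'z': 161}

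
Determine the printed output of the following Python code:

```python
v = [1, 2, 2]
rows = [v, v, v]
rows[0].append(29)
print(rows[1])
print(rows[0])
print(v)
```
[1, 2, 2, 29]
[1, 2, 2, 29]
[1, 2, 2, 29]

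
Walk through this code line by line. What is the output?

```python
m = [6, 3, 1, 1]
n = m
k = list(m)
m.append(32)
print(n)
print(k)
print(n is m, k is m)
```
[6, 3, 1, 1, 32]
[6, 3, 1, 1]
True False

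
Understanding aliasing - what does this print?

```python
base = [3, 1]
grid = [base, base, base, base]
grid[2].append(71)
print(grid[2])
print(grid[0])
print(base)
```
[3, 1, 71]
[3, 1, 71]
[3, 1, 71]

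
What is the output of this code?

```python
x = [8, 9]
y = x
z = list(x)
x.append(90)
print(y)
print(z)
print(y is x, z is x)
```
[8, 9, 90]
[8, 9]
True False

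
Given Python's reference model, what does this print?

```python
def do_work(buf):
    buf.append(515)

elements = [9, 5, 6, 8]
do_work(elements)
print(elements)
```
[9, 5, 6, 8, 515]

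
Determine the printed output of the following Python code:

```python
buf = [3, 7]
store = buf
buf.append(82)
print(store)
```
[3, 7, 82]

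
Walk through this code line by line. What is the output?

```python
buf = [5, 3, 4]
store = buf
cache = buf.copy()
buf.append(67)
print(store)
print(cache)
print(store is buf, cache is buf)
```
[5, 3, 4, 67]
[5, 3, 4]
True False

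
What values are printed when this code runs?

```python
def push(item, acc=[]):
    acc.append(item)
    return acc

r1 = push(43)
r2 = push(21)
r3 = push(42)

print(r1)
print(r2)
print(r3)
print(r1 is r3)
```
[43, 21, 42]
[43, 21, 42]
[43, 21, 42]
True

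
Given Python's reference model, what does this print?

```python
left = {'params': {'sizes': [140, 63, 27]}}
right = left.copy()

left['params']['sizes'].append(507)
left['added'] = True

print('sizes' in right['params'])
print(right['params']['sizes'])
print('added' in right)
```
True
[140, 63, 27, 507]
False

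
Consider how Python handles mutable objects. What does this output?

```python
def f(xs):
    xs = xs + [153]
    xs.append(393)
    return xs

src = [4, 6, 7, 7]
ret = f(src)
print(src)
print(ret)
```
[4, 6, 7, 7]
[4, 6, 7, 7, 153, 393]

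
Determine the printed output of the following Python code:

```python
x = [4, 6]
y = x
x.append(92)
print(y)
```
[4, 6, 92]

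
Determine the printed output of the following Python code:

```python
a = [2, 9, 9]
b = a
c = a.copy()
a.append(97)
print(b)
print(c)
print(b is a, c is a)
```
[2, 9, 9, 97]
[2, 9, 9]
True False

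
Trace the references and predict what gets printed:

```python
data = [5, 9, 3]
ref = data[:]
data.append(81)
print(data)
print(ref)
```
[5, 9, 3, 81]
[5, 9, 3]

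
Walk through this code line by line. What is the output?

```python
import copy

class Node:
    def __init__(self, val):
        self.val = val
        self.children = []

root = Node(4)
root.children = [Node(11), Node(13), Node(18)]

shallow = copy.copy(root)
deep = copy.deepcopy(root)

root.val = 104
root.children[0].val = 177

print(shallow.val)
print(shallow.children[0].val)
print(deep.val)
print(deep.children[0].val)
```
4
177
4
11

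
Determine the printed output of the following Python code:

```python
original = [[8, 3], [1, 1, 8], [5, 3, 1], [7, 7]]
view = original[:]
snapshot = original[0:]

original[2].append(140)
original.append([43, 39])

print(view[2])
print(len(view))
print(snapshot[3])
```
[5, 3, 1, 140]
4
[7, 7]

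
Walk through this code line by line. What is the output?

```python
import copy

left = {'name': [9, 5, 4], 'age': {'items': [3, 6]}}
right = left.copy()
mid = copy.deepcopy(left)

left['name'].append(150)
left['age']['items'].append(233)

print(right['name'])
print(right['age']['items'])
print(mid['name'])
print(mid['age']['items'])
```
[9, 5, 4, 150]
[3, 6, 233]
[9, 5, 4]
[3, 6]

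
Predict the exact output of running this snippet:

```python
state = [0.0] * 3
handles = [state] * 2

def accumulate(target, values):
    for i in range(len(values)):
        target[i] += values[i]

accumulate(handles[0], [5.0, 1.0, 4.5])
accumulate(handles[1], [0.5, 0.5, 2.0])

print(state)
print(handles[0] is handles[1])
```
[5.5, 1.5, 6.5]
True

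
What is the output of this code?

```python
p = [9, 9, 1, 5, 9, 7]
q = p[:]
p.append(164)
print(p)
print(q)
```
[9, 9, 1, 5, 9, 7, 164]
[9, 9, 1, 5, 9, 7]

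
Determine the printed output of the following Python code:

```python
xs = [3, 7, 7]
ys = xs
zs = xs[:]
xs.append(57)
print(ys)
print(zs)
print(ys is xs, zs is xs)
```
[3, 7, 7, 57]
[3, 7, 7]
True False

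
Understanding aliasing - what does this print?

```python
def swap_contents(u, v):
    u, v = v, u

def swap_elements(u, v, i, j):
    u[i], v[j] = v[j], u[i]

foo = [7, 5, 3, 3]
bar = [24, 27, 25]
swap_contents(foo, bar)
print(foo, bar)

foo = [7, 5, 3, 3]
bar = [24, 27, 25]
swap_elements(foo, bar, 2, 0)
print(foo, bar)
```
[7, 5, 3, 3] [24, 27, 25]
[7, 5, 24, 3] [3, 27, 25]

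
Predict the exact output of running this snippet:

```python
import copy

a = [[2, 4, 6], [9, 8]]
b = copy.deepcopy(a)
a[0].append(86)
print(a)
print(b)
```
[[2, 4, 6, 86], [9, 8]]
[[2, 4, 6], [9, 8]]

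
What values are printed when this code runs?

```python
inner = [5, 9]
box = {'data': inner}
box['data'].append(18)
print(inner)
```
[5, 9, 18]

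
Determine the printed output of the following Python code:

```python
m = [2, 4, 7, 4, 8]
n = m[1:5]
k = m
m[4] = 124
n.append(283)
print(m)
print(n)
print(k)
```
[2, 4, 7, 4, 124]
[4, 7, 4, 8, 283]
[2, 4, 7, 4, 124]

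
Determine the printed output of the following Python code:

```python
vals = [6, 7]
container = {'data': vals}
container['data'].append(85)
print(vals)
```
[6, 7, 85]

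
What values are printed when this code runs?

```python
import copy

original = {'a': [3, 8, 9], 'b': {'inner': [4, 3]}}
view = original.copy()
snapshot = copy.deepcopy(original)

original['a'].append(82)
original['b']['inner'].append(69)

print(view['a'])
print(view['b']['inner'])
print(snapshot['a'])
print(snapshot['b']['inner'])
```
[3, 8, 9, 82]
[4, 3, 69]
[3, 8, 9]
[4, 3]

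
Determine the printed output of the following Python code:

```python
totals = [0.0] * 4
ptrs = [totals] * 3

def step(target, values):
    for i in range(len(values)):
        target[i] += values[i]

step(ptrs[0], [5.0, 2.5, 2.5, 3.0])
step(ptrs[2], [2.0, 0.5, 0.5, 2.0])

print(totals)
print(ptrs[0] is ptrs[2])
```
[7.0, 3.0, 3.0, 5.0]
True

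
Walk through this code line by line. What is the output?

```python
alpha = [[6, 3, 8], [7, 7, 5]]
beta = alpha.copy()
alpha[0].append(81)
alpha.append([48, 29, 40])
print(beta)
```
[[6, 3, 8, 81], [7, 7, 5]]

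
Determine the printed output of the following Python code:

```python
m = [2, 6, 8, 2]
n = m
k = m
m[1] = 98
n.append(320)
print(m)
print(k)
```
[2, 98, 8, 2, 320]
[2, 98, 8, 2, 320]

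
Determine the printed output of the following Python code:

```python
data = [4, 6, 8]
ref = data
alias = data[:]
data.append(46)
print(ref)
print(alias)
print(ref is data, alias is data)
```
[4, 6, 8, 46]
[4, 6, 8]
True False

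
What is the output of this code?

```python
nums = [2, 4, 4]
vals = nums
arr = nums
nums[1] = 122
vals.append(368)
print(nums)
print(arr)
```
[2, 122, 4, 368]
[2, 122, 4, 368]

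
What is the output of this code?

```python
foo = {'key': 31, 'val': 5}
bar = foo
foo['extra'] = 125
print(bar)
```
{'key': 31, 'val': 5, 'extra': 125}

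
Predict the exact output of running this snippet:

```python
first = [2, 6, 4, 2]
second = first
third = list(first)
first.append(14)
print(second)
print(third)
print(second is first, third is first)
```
[2, 6, 4, 2, 14]
[2, 6, 4, 2]
True False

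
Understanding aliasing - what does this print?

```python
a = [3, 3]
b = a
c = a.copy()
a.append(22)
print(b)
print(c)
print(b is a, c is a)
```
[3, 3, 22]
[3, 3]
True False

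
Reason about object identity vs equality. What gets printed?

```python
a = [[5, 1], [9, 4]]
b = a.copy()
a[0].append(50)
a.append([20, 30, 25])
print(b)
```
[[5, 1, 50], [9, 4]]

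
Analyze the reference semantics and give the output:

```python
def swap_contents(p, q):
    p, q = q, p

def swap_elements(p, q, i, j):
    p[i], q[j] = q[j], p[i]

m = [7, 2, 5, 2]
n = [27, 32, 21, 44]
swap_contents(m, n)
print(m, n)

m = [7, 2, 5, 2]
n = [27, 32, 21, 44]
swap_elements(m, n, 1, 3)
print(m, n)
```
[7, 2, 5, 2] [27, 32, 21, 44]
[7, 44, 5, 2] [27, 32, 21, 2]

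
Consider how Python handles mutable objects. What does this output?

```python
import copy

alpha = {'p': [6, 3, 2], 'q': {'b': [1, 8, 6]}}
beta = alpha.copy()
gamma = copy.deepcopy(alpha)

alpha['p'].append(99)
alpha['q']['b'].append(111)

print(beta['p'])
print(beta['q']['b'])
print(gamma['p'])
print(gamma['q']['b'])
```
[6, 3, 2, 99]
[1, 8, 6, 111]
[6, 3, 2]
[1, 8, 6]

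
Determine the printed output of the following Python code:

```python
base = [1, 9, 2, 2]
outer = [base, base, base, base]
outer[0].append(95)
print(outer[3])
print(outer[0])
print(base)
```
[1, 9, 2, 2, 95]
[1, 9, 2, 2, 95]
[1, 9, 2, 2, 95]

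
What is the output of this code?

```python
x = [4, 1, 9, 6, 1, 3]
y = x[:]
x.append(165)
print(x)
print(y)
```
[4, 1, 9, 6, 1, 3, 165]
[4, 1, 9, 6, 1, 3]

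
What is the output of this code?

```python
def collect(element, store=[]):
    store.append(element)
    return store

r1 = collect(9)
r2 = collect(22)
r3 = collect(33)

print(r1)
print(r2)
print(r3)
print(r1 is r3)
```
[9, 22, 33]
[9, 22, 33]
[9, 22, 33]
True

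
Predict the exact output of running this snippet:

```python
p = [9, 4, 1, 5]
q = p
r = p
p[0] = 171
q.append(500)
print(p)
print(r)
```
[171, 4, 1, 5, 500]
[171, 4, 1, 5, 500]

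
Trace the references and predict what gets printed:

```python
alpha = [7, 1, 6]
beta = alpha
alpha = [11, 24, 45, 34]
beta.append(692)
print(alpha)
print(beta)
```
[11, 24, 45, 34]
[7, 1, 6, 692]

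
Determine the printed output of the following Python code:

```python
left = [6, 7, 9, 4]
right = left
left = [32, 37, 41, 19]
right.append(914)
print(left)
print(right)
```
[32, 37, 41, 19]
[6, 7, 9, 4, 914]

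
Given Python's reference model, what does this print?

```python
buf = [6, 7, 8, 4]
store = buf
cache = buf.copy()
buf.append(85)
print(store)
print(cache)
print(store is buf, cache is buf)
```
[6, 7, 8, 4, 85]
[6, 7, 8, 4]
True False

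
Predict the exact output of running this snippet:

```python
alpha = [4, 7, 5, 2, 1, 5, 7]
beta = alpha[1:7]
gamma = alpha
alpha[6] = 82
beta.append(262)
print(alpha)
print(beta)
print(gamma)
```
[4, 7, 5, 2, 1, 5, 82]
[7, 5, 2, 1, 5, 7, 262]
[4, 7, 5, 2, 1, 5, 82]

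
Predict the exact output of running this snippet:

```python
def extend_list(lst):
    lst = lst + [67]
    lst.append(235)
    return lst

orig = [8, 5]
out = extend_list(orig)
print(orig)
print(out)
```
[8, 5]
[8, 5, 67, 235]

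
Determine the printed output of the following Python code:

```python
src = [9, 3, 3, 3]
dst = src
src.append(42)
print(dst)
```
[9, 3, 3, 3, 42]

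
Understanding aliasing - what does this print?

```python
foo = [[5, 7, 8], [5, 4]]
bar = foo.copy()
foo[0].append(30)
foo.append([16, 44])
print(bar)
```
[[5, 7, 8, 30], [5, 4]]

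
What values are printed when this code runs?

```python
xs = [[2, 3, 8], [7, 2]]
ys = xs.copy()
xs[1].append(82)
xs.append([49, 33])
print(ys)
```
[[2, 3, 8], [7, 2, 82]]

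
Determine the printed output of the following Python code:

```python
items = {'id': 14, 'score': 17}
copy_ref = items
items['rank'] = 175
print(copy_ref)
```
{'id': 14, 'score': 17, 'rank': 175}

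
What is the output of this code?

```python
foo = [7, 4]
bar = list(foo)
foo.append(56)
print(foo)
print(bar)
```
[7, 4, 56]
[7, 4]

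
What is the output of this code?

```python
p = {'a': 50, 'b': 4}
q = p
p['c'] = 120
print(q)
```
{'a': 50, 'b': 4, 'c': 120}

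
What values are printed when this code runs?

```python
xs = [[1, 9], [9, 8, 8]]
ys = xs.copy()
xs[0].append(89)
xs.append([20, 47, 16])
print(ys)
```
[[1, 9, 89], [9, 8, 8]]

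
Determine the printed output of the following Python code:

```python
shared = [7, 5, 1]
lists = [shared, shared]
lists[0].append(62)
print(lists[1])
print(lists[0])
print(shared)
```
[7, 5, 1, 62]
[7, 5, 1, 62]
[7, 5, 1, 62]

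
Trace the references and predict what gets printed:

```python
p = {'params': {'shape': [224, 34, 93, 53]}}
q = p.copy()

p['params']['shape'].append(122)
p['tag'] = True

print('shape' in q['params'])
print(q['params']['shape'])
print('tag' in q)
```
True
[224, 34, 93, 53, 122]
False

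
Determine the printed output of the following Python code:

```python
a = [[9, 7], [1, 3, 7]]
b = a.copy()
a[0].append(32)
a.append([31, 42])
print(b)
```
[[9, 7, 32], [1, 3, 7]]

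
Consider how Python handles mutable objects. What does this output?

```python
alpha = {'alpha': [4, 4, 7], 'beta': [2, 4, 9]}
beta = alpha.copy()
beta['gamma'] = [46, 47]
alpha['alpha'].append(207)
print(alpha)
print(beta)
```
{'alpha': [4, 4, 7, 207], 'beta': [2, 4, 9]}
{'alpha': [4, 4, 7, 207], 'beta': [2, 4, 9], 'gamma': [46, 47]}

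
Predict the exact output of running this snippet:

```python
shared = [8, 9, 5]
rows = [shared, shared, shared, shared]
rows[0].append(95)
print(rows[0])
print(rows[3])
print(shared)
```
[8, 9, 5, 95]
[8, 9, 5, 95]
[8, 9, 5, 95]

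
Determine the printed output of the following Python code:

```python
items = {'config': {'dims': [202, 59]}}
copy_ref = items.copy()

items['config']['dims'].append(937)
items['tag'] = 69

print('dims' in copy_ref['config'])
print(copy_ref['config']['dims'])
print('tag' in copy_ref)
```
True
[202, 59, 937]
False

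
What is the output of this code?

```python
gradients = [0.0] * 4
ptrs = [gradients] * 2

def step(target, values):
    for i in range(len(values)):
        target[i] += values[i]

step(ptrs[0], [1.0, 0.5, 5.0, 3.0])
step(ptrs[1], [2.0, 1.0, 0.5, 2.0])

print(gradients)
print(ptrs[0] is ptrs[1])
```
[3.0, 1.5, 5.5, 5.0]
True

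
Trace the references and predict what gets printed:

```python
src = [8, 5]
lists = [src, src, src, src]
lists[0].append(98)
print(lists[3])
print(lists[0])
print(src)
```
[8, 5, 98]
[8, 5, 98]
[8, 5, 98]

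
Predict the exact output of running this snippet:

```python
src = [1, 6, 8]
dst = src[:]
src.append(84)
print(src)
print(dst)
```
[1, 6, 8, 84]
[1, 6, 8]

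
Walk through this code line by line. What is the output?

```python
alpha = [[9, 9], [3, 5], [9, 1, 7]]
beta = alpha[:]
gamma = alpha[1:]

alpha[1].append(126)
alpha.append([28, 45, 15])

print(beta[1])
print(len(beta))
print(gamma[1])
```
[3, 5, 126]
3
[9, 1, 7]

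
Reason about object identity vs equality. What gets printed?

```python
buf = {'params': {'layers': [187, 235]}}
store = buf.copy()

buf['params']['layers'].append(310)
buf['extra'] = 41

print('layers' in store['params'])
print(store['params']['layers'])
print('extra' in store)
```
True
[187, 235, 310]
False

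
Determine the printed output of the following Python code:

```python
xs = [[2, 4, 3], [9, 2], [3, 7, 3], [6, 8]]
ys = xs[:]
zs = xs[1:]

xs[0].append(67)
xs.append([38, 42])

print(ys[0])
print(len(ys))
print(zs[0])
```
[2, 4, 3, 67]
4
[9, 2]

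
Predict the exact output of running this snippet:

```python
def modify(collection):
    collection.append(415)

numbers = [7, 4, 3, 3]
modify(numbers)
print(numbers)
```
[7, 4, 3, 3, 415]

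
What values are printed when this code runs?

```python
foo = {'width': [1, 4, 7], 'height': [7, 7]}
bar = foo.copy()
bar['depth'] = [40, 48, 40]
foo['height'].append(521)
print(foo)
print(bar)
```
{'width': [1, 4, 7], 'height': [7, 7, 521]}
{'width': [1, 4, 7], 'height': [7, 7, 521], 'depth': [40, 48, 40]}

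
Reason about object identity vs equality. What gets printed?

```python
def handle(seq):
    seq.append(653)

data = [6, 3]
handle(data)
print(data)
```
[6, 3, 653]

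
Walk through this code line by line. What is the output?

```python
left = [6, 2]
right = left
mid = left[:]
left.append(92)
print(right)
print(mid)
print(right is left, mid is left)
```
[6, 2, 92]
[6, 2]
True False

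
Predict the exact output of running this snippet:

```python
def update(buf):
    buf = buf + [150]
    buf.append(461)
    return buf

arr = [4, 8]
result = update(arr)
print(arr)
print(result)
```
[4, 8]
[4, 8, 150, 461]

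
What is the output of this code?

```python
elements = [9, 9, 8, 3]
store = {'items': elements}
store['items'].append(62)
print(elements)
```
[9, 9, 8, 3, 62]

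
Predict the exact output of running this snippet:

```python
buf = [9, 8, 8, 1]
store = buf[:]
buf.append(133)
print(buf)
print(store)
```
[9, 8, 8, 1, 133]
[9, 8, 8, 1]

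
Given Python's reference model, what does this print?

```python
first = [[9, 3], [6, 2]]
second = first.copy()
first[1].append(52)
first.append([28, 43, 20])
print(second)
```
[[9, 3], [6, 2, 52]]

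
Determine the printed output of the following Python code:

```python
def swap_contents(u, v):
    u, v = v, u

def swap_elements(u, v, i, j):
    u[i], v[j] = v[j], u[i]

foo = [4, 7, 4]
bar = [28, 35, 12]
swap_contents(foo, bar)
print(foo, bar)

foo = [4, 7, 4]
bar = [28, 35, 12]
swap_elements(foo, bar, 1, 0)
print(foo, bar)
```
[4, 7, 4] [28, 35, 12]
[4, 28, 4] [7, 35, 12]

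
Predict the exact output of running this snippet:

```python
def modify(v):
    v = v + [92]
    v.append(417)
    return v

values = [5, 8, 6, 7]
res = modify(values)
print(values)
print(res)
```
[5, 8, 6, 7]
[5, 8, 6, 7, 92, 417]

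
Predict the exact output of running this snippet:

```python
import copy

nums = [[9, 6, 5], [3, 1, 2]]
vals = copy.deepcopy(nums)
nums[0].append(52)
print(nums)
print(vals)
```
[[9, 6, 5, 52], [3, 1, 2]]
[[9, 6, 5], [3, 1, 2]]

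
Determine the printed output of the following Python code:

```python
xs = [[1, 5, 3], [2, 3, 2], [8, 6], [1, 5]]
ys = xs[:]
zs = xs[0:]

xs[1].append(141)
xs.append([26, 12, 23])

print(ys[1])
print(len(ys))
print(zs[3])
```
[2, 3, 2, 141]
4
[1, 5]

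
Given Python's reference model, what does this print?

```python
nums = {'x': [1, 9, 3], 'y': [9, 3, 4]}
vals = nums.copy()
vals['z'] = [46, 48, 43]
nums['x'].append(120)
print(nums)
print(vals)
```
{'x': [1, 9, 3, 120], 'y': [9, 3, 4]}
{'x': [1, 9, 3, 120], 'y': [9, 3, 4], 'z': [46, 48, 43]}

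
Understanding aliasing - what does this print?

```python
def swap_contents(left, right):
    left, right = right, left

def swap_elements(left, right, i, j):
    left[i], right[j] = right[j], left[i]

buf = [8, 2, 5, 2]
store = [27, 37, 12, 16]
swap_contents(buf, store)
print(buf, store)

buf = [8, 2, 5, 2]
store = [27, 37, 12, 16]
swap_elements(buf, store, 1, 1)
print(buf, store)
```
[8, 2, 5, 2] [27, 37, 12, 16]
[8, 37, 5, 2] [27, 2, 12, 16]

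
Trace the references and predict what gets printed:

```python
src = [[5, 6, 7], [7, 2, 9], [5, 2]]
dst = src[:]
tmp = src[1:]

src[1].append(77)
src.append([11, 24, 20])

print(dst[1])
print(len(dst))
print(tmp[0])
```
[7, 2, 9, 77]
3
[7, 2, 9, 77]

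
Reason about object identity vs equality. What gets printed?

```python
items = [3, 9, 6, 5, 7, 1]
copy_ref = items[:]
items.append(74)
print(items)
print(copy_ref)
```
[3, 9, 6, 5, 7, 1, 74]
[3, 9, 6, 5, 7, 1]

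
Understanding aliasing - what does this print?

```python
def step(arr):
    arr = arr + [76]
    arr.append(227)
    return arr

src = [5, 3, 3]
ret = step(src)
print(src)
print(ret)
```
[5, 3, 3]
[5, 3, 3, 76, 227]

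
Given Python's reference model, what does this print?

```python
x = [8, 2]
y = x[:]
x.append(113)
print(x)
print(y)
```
[8, 2, 113]
[8, 2]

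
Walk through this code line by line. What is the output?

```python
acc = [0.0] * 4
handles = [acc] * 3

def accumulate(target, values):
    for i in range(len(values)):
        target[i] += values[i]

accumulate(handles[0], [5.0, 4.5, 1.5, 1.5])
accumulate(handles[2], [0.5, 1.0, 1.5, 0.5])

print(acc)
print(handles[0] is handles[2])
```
[5.5, 5.5, 3.0, 2.0]
True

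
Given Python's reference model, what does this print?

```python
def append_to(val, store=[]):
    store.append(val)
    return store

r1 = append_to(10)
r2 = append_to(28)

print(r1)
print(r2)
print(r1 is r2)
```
[10, 28]
[10, 28]
True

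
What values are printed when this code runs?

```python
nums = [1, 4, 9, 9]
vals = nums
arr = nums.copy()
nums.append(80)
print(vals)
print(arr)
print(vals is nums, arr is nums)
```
[1, 4, 9, 9, 80]
[1, 4, 9, 9]
True False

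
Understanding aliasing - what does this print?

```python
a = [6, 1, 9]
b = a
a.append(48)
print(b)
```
[6, 1, 9, 48]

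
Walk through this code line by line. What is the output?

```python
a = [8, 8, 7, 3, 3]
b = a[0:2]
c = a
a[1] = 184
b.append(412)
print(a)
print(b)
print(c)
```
[8, 184, 7, 3, 3]
[8, 8, 412]
[8, 184, 7, 3, 3]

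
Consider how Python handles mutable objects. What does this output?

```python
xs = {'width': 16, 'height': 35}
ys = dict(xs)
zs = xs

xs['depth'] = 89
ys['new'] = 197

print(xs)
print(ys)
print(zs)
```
{'width': 16, 'height': 35, 'depth': 89}
{'width': 16, 'height': 35, 'new': 197}
{'width': 16, 'height': 35, 'depth': 89}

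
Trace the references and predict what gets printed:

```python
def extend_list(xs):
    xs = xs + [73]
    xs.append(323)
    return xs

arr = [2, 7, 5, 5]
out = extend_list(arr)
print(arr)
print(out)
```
[2, 7, 5, 5]
[2, 7, 5, 5, 73, 323]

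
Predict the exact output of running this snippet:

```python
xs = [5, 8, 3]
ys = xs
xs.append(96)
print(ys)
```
[5, 8, 3, 96]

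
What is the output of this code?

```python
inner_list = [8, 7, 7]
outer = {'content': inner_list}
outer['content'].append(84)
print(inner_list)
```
[8, 7, 7, 84]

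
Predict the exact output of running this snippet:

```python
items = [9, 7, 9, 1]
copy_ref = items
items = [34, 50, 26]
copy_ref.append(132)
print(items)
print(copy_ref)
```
[34, 50, 26]
[9, 7, 9, 1, 132]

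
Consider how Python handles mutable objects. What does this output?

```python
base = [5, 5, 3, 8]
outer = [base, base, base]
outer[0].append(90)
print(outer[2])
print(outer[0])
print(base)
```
[5, 5, 3, 8, 90]
[5, 5, 3, 8, 90]
[5, 5, 3, 8, 90]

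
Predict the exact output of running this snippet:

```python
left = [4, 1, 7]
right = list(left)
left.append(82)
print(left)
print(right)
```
[4, 1, 7, 82]
[4, 1, 7]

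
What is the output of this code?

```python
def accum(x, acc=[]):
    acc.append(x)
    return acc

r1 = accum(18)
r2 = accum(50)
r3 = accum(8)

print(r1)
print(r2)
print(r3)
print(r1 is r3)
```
[18, 50, 8]
[18, 50, 8]
[18, 50, 8]
True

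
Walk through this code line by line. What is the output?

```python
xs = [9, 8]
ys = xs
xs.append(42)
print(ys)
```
[9, 8, 42]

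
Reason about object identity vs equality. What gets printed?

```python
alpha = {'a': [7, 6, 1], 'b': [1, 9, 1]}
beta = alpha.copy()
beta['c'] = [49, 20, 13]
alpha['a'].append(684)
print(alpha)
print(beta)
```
{'a': [7, 6, 1, 684], 'b': [1, 9, 1]}
{'a': [7, 6, 1, 684], 'b': [1, 9, 1], 'c': [49, 20, 13]}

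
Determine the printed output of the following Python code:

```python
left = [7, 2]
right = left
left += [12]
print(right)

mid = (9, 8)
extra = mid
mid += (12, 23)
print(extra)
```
[7, 2, 12]
(9, 8)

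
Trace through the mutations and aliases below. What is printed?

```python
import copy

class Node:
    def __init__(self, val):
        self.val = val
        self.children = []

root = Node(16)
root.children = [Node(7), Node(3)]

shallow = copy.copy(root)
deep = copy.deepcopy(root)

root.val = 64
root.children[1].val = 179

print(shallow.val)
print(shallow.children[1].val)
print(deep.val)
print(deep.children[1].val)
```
16
179
16
3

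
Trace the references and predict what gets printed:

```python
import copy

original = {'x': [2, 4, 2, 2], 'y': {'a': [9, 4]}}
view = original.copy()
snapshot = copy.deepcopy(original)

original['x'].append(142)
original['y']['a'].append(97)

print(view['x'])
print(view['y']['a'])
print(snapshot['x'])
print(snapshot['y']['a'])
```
[2, 4, 2, 2, 142]
[9, 4, 97]
[2, 4, 2, 2]
[9, 4]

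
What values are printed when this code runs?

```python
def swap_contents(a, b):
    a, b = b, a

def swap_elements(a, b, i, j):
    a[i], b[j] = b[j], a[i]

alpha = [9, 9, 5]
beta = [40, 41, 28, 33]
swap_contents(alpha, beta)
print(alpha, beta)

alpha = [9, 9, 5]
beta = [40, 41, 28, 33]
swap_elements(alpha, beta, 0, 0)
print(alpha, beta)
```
[9, 9, 5] [40, 41, 28, 33]
[40, 9, 5] [9, 41, 28, 33]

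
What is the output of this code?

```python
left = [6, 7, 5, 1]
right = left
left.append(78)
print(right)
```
[6, 7, 5, 1, 78]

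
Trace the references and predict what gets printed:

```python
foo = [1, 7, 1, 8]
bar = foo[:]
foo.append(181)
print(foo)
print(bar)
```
[1, 7, 1, 8, 181]
[1, 7, 1, 8]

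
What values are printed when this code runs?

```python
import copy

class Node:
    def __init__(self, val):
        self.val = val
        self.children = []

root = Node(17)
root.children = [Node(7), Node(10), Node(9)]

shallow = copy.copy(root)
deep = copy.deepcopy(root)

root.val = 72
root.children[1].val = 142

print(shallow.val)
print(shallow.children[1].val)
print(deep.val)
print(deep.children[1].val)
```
17
142
17
10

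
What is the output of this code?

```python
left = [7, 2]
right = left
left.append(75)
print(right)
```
[7, 2, 75]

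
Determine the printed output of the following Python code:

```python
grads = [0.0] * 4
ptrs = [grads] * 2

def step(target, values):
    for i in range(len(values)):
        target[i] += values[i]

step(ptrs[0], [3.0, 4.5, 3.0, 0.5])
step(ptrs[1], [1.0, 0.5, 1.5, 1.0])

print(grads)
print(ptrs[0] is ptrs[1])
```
[4.0, 5.0, 4.5, 1.5]
True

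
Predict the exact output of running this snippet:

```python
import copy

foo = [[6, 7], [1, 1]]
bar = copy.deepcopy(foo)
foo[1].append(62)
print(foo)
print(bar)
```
[[6, 7], [1, 1, 62]]
[[6, 7], [1, 1]]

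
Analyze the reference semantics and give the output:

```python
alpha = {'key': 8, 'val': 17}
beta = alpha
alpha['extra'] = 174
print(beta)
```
{'key': 8, 'val': 17, 'extra': 174}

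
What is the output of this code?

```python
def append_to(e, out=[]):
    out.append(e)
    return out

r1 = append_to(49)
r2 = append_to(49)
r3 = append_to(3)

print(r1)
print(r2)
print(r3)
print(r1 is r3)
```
[49, 49, 3]
[49, 49, 3]
[49, 49, 3]
True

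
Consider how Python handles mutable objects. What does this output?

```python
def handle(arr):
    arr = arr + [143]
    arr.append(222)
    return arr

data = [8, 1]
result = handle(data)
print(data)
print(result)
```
[8, 1]
[8, 1, 143, 222]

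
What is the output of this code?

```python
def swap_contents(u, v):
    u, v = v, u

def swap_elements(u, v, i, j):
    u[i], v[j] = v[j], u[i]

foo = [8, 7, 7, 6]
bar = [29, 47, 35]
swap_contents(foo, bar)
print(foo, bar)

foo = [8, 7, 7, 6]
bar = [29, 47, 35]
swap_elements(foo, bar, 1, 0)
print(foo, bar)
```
[8, 7, 7, 6] [29, 47, 35]
[8, 29, 7, 6] [7, 47, 35]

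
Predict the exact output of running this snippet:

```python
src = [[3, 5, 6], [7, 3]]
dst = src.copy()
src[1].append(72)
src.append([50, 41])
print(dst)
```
[[3, 5, 6], [7, 3, 72]]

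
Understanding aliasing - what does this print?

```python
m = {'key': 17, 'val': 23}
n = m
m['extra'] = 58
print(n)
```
{'key': 17, 'val': 23, 'extra': 58}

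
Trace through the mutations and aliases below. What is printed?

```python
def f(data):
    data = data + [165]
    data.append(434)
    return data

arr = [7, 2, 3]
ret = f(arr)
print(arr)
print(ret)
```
[7, 2, 3]
[7, 2, 3, 165, 434]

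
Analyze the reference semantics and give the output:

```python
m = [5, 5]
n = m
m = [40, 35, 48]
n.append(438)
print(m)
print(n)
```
[40, 35, 48]
[5, 5, 438]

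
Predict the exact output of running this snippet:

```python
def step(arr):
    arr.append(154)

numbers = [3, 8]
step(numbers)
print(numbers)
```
[3, 8, 154]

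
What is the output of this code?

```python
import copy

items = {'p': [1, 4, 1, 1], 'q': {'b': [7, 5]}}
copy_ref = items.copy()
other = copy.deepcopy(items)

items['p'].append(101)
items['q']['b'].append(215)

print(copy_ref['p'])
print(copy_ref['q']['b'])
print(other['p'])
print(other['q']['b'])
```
[1, 4, 1, 1, 101]
[7, 5, 215]
[1, 4, 1, 1]
[7, 5]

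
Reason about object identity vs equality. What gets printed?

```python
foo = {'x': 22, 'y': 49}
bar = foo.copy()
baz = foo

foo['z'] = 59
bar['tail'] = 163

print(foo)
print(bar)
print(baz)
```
{'x': 22, 'y': 49, 'z': 59}
{'x': 22, 'y': 49, 'tail': 163}
{'x': 22, 'y': 49, 'z': 59}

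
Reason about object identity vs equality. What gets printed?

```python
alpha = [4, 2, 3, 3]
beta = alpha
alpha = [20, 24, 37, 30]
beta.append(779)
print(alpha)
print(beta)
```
[20, 24, 37, 30]
[4, 2, 3, 3, 779]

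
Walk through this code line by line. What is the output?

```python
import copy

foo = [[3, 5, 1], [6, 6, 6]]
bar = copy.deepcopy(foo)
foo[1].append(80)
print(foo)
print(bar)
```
[[3, 5, 1], [6, 6, 6, 80]]
[[3, 5, 1], [6, 6, 6]]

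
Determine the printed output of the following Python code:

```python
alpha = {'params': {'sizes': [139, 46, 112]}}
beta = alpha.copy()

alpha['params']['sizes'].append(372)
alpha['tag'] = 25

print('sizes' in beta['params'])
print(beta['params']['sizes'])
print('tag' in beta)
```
True
[139, 46, 112, 372]
False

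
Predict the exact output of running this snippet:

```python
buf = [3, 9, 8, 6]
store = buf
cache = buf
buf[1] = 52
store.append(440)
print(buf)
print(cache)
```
[3, 52, 8, 6, 440]
[3, 52, 8, 6, 440]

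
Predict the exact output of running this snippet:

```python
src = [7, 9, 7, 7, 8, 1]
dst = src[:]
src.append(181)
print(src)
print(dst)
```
[7, 9, 7, 7, 8, 1, 181]
[7, 9, 7, 7, 8, 1]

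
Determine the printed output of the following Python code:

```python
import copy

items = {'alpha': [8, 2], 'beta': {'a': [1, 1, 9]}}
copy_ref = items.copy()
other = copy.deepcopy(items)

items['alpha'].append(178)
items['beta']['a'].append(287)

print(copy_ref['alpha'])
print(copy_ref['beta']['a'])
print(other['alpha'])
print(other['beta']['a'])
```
[8, 2, 178]
[1, 1, 9, 287]
[8, 2]
[1, 1, 9]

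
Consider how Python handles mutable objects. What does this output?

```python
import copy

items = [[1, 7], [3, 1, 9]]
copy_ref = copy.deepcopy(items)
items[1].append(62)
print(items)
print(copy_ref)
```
[[1, 7], [3, 1, 9, 62]]
[[1, 7], [3, 1, 9]]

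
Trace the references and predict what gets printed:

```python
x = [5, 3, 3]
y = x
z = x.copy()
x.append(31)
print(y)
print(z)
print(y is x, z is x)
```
[5, 3, 3, 31]
[5, 3, 3]
True False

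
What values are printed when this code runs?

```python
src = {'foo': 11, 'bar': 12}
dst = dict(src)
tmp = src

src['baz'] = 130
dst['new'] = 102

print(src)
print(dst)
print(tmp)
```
{'foo': 11, 'bar': 12, 'baz': 130}
{'foo': 11, 'bar': 12, 'new': 102}
{'foo': 11, 'bar': 12, 'baz': 130}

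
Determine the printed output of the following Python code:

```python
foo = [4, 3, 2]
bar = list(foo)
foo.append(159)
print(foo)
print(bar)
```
[4, 3, 2, 159]
[4, 3, 2]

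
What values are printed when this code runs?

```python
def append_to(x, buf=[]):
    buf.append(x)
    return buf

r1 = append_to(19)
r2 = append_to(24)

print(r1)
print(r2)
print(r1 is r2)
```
[19, 24]
[19, 24]
True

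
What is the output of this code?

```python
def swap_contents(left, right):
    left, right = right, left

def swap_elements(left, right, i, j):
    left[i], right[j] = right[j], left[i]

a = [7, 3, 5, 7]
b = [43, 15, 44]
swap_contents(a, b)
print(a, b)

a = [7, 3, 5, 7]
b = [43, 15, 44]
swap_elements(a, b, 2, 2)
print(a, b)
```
[7, 3, 5, 7] [43, 15, 44]
[7, 3, 44, 7] [43, 15, 5]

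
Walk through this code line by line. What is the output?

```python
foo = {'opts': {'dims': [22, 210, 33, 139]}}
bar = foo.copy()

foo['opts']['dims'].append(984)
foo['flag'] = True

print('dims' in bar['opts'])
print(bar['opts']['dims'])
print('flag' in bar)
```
True
[22, 210, 33, 139, 984]
False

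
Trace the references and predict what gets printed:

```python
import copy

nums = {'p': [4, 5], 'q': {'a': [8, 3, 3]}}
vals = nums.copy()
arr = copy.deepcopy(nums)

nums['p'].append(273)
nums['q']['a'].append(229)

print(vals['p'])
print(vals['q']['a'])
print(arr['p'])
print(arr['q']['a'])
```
[4, 5, 273]
[8, 3, 3, 229]
[4, 5]
[8, 3, 3]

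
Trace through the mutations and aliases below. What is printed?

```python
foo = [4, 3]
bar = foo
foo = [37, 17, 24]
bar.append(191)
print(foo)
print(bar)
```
[37, 17, 24]
[4, 3, 191]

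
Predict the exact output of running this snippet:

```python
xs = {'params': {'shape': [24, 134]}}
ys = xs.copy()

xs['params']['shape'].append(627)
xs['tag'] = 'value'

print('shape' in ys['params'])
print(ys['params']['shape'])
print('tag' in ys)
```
True
[24, 134, 627]
False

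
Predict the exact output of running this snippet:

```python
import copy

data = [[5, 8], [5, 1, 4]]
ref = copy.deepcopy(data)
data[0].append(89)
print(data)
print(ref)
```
[[5, 8, 89], [5, 1, 4]]
[[5, 8], [5, 1, 4]]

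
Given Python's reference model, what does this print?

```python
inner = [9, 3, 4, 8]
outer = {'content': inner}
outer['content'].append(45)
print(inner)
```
[9, 3, 4, 8, 45]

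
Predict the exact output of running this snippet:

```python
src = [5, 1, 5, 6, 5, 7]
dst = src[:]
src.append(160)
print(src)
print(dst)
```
[5, 1, 5, 6, 5, 7, 160]
[5, 1, 5, 6, 5, 7]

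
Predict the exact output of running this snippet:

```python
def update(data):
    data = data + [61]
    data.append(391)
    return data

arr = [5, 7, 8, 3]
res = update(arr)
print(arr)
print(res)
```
[5, 7, 8, 3]
[5, 7, 8, 3, 61, 391]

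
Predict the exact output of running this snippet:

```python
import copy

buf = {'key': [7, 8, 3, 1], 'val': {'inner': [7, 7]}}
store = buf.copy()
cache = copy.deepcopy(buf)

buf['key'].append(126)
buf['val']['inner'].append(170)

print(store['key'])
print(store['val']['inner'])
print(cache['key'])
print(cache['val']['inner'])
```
[7, 8, 3, 1, 126]
[7, 7, 170]
[7, 8, 3, 1]
[7, 7]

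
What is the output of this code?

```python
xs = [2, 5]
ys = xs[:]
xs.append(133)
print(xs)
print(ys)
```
[2, 5, 133]
[2, 5]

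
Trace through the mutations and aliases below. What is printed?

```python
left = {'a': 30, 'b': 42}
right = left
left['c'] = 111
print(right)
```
{'a': 30, 'b': 42, 'c': 111}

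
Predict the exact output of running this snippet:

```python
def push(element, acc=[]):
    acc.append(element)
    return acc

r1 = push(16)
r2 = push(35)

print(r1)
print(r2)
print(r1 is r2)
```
[16, 35]
[16, 35]
True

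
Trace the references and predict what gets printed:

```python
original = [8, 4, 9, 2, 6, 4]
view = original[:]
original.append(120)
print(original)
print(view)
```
[8, 4, 9, 2, 6, 4, 120]
[8, 4, 9, 2, 6, 4]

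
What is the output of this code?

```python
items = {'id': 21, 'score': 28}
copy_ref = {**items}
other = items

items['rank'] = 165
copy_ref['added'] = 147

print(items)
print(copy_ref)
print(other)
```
{'id': 21, 'score': 28, 'rank': 165}
{'id': 21, 'score': 28, 'added': 147}
{'id': 21, 'score': 28, 'rank': 165}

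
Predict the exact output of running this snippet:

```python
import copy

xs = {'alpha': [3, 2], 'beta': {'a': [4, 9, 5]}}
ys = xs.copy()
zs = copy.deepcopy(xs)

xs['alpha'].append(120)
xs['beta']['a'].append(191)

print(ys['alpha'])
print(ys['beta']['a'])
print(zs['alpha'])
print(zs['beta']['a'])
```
[3, 2, 120]
[4, 9, 5, 191]
[3, 2]
[4, 9, 5]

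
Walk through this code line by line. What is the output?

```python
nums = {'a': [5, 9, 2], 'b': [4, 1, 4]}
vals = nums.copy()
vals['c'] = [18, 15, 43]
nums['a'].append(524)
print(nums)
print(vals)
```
{'a': [5, 9, 2, 524], 'b': [4, 1, 4]}
{'a': [5, 9, 2, 524], 'b': [4, 1, 4], 'c': [18, 15, 43]}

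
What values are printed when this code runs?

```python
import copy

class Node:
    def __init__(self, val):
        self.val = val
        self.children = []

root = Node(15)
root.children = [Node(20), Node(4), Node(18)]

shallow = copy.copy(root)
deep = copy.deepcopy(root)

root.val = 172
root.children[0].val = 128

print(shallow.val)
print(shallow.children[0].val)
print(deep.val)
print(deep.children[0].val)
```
15
128
15
20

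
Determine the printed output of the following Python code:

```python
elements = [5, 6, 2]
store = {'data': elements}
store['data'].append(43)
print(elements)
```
[5, 6, 2, 43]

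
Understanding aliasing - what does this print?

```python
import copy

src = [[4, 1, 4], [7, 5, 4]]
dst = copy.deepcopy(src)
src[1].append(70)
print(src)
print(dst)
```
[[4, 1, 4], [7, 5, 4, 70]]
[[4, 1, 4], [7, 5, 4]]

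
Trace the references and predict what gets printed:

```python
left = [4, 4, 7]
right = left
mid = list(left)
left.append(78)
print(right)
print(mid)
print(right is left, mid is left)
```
[4, 4, 7, 78]
[4, 4, 7]
True False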